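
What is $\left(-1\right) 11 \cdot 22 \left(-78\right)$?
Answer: $18876$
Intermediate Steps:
$\left(-1\right) 11 \cdot 22 \left(-78\right) = \left(-11\right) 22 \left(-78\right) = \left(-242\right) \left(-78\right) = 18876$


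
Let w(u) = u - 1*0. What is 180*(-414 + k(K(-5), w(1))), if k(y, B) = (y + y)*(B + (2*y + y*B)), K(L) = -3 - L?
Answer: -69480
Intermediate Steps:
w(u) = u (w(u) = u + 0 = u)
k(y, B) = 2*y*(B + 2*y + B*y) (k(y, B) = (2*y)*(B + (2*y + B*y)) = (2*y)*(B + 2*y + B*y) = 2*y*(B + 2*y + B*y))
180*(-414 + k(K(-5), w(1))) = 180*(-414 + 2*(-3 - 1*(-5))*(1 + 2*(-3 - 1*(-5)) + 1*(-3 - 1*(-5)))) = 180*(-414 + 2*(-3 + 5)*(1 + 2*(-3 + 5) + 1*(-3 + 5))) = 180*(-414 + 2*2*(1 + 2*2 + 1*2)) = 180*(-414 + 2*2*(1 + 4 + 2)) = 180*(-414 + 2*2*7) = 180*(-414 + 28) = 180*(-386) = -69480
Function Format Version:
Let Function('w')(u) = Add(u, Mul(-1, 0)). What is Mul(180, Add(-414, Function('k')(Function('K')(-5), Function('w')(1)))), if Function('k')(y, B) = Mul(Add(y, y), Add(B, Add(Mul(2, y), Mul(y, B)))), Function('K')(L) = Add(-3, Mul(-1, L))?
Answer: -69480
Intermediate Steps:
Function('w')(u) = u (Function('w')(u) = Add(u, 0) = u)
Function('k')(y, B) = Mul(2, y, Add(B, Mul(2, y), Mul(B, y))) (Function('k')(y, B) = Mul(Mul(2, y), Add(B, Add(Mul(2, y), Mul(B, y)))) = Mul(Mul(2, y), Add(B, Mul(2, y), Mul(B, y))) = Mul(2, y, Add(B, Mul(2, y), Mul(B, y))))
Mul(180, Add(-414, Function('k')(Function('K')(-5), Function('w')(1)))) = Mul(180, Add(-414, Mul(2, Add(-3, Mul(-1, -5)), Add(1, Mul(2, Add(-3, Mul(-1, -5))), Mul(1, Add(-3, Mul(-1, -5))))))) = Mul(180, Add(-414, Mul(2, Add(-3, 5), Add(1, Mul(2, Add(-3, 5)), Mul(1, Add(-3, 5)))))) = Mul(180, Add(-414, Mul(2, 2, Add(1, Mul(2, 2), Mul(1, 2))))) = Mul(180, Add(-414, Mul(2, 2, Add(1, 4, 2)))) = Mul(180, Add(-414, Mul(2, 2, 7))) = Mul(180, Add(-414, 28)) = Mul(180, -386) = -69480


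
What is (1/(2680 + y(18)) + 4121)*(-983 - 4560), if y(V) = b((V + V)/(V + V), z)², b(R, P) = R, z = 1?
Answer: -61241292286/2681 ≈ -2.2843e+7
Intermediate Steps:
y(V) = 1 (y(V) = ((V + V)/(V + V))² = ((2*V)/((2*V)))² = ((2*V)*(1/(2*V)))² = 1² = 1)
(1/(2680 + y(18)) + 4121)*(-983 - 4560) = (1/(2680 + 1) + 4121)*(-983 - 4560) = (1/2681 + 4121)*(-5543) = (11048402/2681)*(-5543) = -61241292286/2681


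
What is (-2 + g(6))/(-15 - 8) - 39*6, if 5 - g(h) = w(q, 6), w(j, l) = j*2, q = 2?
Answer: -5381/23 ≈ -233.96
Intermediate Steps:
w(j, l) = 2*j
g(h) = 1 (g(h) = 5 - 2*2 = 5 - 1*4 = 5 - 4 = 1)
(-2 + g(6))/(-15 - 8) - 39*6 = (-2 + 1)/(-15 - 8) - 39*6 = -1/(-23) - 234 = -1*(-1/23) - 234 = 1/23 - 234 = -5381/23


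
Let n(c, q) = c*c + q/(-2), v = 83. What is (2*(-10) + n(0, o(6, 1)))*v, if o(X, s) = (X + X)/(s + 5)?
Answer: -1743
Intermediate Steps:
o(X, s) = 2*X/(5 + s) (o(X, s) = (2*X)/(5 + s) = 2*X/(5 + s))
n(c, q) = c**2 - q/2 (n(c, q) = c**2 + q*(-1/2) = c**2 - q/2)
(2*(-10) + n(0, o(6, 1)))*v = (2*(-10) + (0**2 - 6/(5 + 1)))*83 = (-20 + (0 - 6/6))*83 = (-20 + (0 - 1/2*2))*83 = (-20 + (0 - 1))*83 = (-20 - 1)*83 = -21*83 = -1743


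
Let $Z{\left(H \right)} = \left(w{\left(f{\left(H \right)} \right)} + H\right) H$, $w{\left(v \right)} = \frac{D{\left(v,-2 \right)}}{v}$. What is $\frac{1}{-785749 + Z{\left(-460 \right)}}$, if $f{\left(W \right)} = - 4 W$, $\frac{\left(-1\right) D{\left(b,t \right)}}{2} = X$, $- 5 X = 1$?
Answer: $- \frac{10}{5741491} \approx -1.7417 \cdot 10^{-6}$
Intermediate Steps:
$X = - \frac{1}{5}$ ($X = \left(- \frac{1}{5}\right) 1 = - \frac{1}{5} \approx -0.2$)
$D{\left(b,t \right)} = \frac{2}{5}$ ($D{\left(b,t \right)} = \left(-2\right) \left(- \frac{1}{5}\right) = \frac{2}{5}$)
$w{\left(v \right)} = \frac{2}{5 v}$
$Z{\left(H \right)} = H \left(H - \frac{1}{10 H}\right)$ ($Z{\left(H \right)} = \left(\frac{2}{5 \left(- 4 H\right)} + H\right) H = \left(\frac{2 \left(- \frac{1}{4 H}\right)}{5} + H\right) H = \left(- \frac{1}{10 H} + H\right) H = \left(H - \frac{1}{10 H}\right) H = H \left(H - \frac{1}{10 H}\right)$)
$\frac{1}{-785749 + Z{\left(-460 \right)}} = \frac{1}{-785749 - \left(\frac{1}{10} - \left(-460\right)^{2}\right)} = \frac{1}{-785749 + \left(- \frac{1}{10} + 211600\right)} = \frac{1}{-785749 + \frac{2115999}{10}} = \frac{1}{- \frac{5741491}{10}} = - \frac{10}{5741491}$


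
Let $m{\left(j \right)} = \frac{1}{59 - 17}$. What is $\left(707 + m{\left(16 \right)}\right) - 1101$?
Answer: $- \frac{16547}{42} \approx -393.98$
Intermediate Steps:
$m{\left(j \right)} = \frac{1}{42}$
$\left(707 + m{\left(16 \right)}\right) - 1101 = \left(707 + \frac{1}{42}\right) - 1101 = \frac{29695}{42} - 1101 = - \frac{16547}{42}$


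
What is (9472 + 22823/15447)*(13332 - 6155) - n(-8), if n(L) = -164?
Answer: 1050261797147/15447 ≈ 6.7991e+7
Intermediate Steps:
(9472 + 22823/15447)*(13332 - 6155) - n(-8) = (9472 + 22823/15447)*(13332 - 6155) - 1*(-164) = (9472 + 22823*(1/15447))*7177 + 164 = (9472 + 22823/15447)*7177 + 164 = (146336807/15447)*7177 + 164 = 1050259263839/15447 + 164 = 1050261797147/15447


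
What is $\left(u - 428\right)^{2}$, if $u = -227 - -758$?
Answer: $10609$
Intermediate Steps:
$u = 531$ ($u = -227 + 758 = 531$)
$\left(u - 428\right)^{2} = \left(531 - 428\right)^{2} = 103^{2} = 10609$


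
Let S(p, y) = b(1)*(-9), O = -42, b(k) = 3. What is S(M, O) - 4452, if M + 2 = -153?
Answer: -4479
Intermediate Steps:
M = -155 (M = -2 - 153 = -155)
S(p, y) = -27 (S(p, y) = 3*(-9) = -27)
S(M, O) - 4452 = -27 - 4452 = -4479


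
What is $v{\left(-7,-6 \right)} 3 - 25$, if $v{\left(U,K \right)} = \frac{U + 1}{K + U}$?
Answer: $- \frac{307}{13} \approx -23.615$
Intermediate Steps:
$v{\left(U,K \right)} = \frac{1 + U}{K + U}$
$v{\left(-7,-6 \right)} 3 - 25 = \frac{1 - 7}{-6 - 7} \cdot 3 - 25 = \frac{1}{-13} \left(-6\right) 3 - 25 = \left(- \frac{1}{13}\right) \left(-6\right) 3 - 25 = \frac{6}{13} \cdot 3 - 25 = \frac{18}{13} - 25 = - \frac{307}{13}$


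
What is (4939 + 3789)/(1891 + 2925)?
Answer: 1091/602 ≈ 1.8123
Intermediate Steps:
(4939 + 3789)/(1891 + 2925) = 8728/4816 = 8728*(1/4816) = 1091/602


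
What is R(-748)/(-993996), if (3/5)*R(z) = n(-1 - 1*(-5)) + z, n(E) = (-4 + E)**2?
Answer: 935/745497 ≈ 0.0012542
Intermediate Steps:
R(z) = 5*z/3 (R(z) = 5*((-4 + (-1 - 1*(-5)))**2 + z)/3 = 5*((-4 + (-1 + 5))**2 + z)/3 = 5*((-4 + 4)**2 + z)/3 = 5*(0**2 + z)/3 = 5*(0 + z)/3 = 5*z/3)
R(-748)/(-993996) = ((5/3)*(-748))/(-993996) = -3740/3*(-1/993996) = 935/745497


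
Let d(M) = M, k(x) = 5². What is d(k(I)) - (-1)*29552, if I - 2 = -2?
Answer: 29577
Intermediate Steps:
I = 0 (I = 2 - 2 = 0)
k(x) = 25
d(k(I)) - (-1)*29552 = 25 - (-1)*29552 = 25 - 1*(-29552) = 25 + 29552 = 29577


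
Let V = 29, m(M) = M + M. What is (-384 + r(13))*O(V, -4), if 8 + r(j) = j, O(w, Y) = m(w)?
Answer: -21982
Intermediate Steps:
m(M) = 2*M
O(w, Y) = 2*w
r(j) = -8 + j
(-384 + r(13))*O(V, -4) = (-384 + (-8 + 13))*(2*29) = (-384 + 5)*58 = -379*58 = -21982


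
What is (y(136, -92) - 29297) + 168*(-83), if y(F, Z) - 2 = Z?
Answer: -43331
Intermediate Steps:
y(F, Z) = 2 + Z
(y(136, -92) - 29297) + 168*(-83) = ((2 - 92) - 29297) + 168*(-83) = (-90 - 29297) - 13944 = -29387 - 13944 = -43331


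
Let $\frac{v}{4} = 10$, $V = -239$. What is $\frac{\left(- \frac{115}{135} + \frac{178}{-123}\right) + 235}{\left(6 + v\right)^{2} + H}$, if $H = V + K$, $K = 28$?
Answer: $\frac{51520}{421767} \approx 0.12215$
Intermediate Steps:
$v = 40$ ($v = 4 \cdot 10 = 40$)
$H = -211$ ($H = -239 + 28 = -211$)
$\frac{\left(- \frac{115}{135} + \frac{178}{-123}\right) + 235}{\left(6 + v\right)^{2} + H} = \frac{\left(- \frac{115}{135} + \frac{178}{-123}\right) + 235}{\left(6 + 40\right)^{2} - 211} = \frac{\left(\left(-115\right) \frac{1}{135} + 178 \left(- \frac{1}{123}\right)\right) + 235}{46^{2} - 211} = \frac{\left(- \frac{23}{27} - \frac{178}{123}\right) + 235}{2116 - 211} = \frac{- \frac{2545}{1107} + 235}{1905} = \frac{257600}{1107} \cdot \frac{1}{1905} = \frac{51520}{421767}$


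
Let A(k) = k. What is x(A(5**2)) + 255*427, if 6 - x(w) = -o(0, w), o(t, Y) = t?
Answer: 108891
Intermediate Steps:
x(w) = 6 (x(w) = 6 - (-1)*0 = 6 - 1*0 = 6 + 0 = 6)
x(A(5**2)) + 255*427 = 6 + 255*427 = 6 + 108885 = 108891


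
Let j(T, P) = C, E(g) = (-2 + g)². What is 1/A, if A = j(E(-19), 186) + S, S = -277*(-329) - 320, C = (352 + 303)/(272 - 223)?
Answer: 49/4450492 ≈ 1.1010e-5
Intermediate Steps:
C = 655/49 ≈ 13.367
j(T, P) = 655/49
S = 90813 (S = 91133 - 320 = 90813)
A = 4450492/49 (A = 655/49 + 90813 = 4450492/49 ≈ 90826.)
1/A = 1/(4450492/49) = 49/4450492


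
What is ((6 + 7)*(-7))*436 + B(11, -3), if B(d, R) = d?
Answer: -39665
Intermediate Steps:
((6 + 7)*(-7))*436 + B(11, -3) = ((6 + 7)*(-7))*436 + 11 = (13*(-7))*436 + 11 = -91*436 + 11 = -39676 + 11 = -39665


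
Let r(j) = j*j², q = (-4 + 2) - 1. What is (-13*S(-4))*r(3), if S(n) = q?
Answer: 1053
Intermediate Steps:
q = -3 (q = -2 - 1 = -3)
r(j) = j³
S(n) = -3
(-13*S(-4))*r(3) = -13*(-3)*3³ = 39*27 = 1053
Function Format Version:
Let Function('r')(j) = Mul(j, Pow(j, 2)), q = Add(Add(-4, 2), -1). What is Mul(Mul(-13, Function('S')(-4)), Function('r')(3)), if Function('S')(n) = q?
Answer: 1053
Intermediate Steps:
q = -3 (q = Add(-2, -1) = -3)
Function('r')(j) = Pow(j, 3)
Function('S')(n) = -3
Mul(Mul(-13, Function('S')(-4)), Function('r')(3)) = Mul(Mul(-13, -3), Pow(3, 3)) = Mul(39, 27) = 1053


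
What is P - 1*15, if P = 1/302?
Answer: -4529/302 ≈ -14.997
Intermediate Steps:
P = 1/302 ≈ 0.0033113
P - 1*15 = 1/302 - 1*15 = 1/302 - 15 = -4529/302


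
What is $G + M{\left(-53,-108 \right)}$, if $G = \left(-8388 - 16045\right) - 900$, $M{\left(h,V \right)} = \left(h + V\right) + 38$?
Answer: $-25456$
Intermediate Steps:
$M{\left(h,V \right)} = 38 + V + h$ ($M{\left(h,V \right)} = \left(V + h\right) + 38 = 38 + V + h$)
$G = -25333$ ($G = -24433 - 900 = -25333$)
$G + M{\left(-53,-108 \right)} = -25333 - 123 = -25456$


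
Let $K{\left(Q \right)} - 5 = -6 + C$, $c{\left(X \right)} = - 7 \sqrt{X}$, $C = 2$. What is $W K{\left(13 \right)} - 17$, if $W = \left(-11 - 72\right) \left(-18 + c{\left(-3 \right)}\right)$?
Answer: $1477 + 581 i \sqrt{3} \approx 1477.0 + 1006.3 i$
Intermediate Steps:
$K{\left(Q \right)} = 1$ ($K{\left(Q \right)} = 5 + \left(-6 + 2\right) = 5 - 4 = 1$)
$W = 1494 + 581 i \sqrt{3}$ ($W = \left(-11 - 72\right) \left(-18 - 7 \sqrt{-3}\right) = - 83 \left(-18 - 7 i \sqrt{3}\right) = 1494 + 581 i \sqrt{3} \approx 1494.0 + 1006.3 i$)
$W K{\left(13 \right)} - 17 = \left(1494 + 581 i \sqrt{3}\right) 1 - 17 = \left(1494 + 581 i \sqrt{3}\right) - 17 = 1477 + 581 i \sqrt{3}$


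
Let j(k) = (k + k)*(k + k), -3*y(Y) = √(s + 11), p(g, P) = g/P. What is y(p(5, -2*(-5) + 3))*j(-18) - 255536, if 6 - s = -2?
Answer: -255536 - 432*√19 ≈ -2.5742e+5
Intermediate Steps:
s = 8 (s = 6 - 1*(-2) = 6 + 2 = 8)
y(Y) = -√19/3 (y(Y) = -√(8 + 11)/3 = -√19/3)
j(k) = 4*k² (j(k) = (2*k)*(2*k) = 4*k²)
y(p(5, -2*(-5) + 3))*j(-18) - 255536 = (-√19/3)*(4*(-18)²) - 255536 = (-√19/3)*(4*324) - 255536 = -√19/3*1296 - 255536 = -432*√19 - 255536 = -255536 - 432*√19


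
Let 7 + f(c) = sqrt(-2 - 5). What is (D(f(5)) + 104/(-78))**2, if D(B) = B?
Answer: 562/9 - 50*I*sqrt(7)/3 ≈ 62.444 - 44.096*I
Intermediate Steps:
f(c) = -7 + I*sqrt(7) (f(c) = -7 + sqrt(-2 - 5) = -7 + sqrt(-7) = -7 + I*sqrt(7))
(D(f(5)) + 104/(-78))**2 = ((-7 + I*sqrt(7)) + 104/(-78))**2 = ((-7 + I*sqrt(7)) + 104*(-1/78))**2 = ((-7 + I*sqrt(7)) - 4/3)**2 = (-25/3 + I*sqrt(7))**2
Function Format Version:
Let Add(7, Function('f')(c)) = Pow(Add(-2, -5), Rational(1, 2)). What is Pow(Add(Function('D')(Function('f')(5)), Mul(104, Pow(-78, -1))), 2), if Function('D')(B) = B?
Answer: Add(Rational(562, 9), Mul(Rational(-50, 3), I, Pow(7, Rational(1, 2)))) ≈ Add(62.444, Mul(-44.096, I))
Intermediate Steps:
Function('f')(c) = Add(-7, Mul(I, Pow(7, Rational(1, 2)))) (Function('f')(c) = Add(-7, Pow(Add(-2, -5), Rational(1, 2))) = Add(-7, Pow(-7, Rational(1, 2))) = Add(-7, Mul(I, Pow(7, Rational(1, 2)))))
Pow(Add(Function('D')(Function('f')(5)), Mul(104, Pow(-78, -1))), 2) = Pow(Add(Add(-7, Mul(I, Pow(7, Rational(1, 2)))), Mul(104, Pow(-78, -1))), 2) = Pow(Add(Add(-7, Mul(I, Pow(7, Rational(1, 2)))), Mul(104, Rational(-1, 78))), 2) = Pow(Add(Add(-7, Mul(I, Pow(7, Rational(1, 2)))), Rational(-4, 3)), 2) = Pow(Add(Rational(-25, 3), Mul(I, Pow(7, Rational(1, 2)))), 2)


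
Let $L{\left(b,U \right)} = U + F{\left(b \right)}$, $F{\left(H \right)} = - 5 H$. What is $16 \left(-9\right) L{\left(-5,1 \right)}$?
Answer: $-3744$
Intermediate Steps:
$L{\left(b,U \right)} = U - 5 b$
$16 \left(-9\right) L{\left(-5,1 \right)} = 16 \left(-9\right) \left(1 - -25\right) = - 144 \left(1 + 25\right) = \left(-144\right) 26 = -3744$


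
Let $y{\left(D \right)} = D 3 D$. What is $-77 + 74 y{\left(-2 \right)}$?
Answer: $811$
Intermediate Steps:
$y{\left(D \right)} = 3 D^{2}$ ($y{\left(D \right)} = 3 D D = 3 D^{2}$)
$-77 + 74 y{\left(-2 \right)} = -77 + 74 \cdot 3 \left(-2\right)^{2} = -77 + 74 \cdot 3 \cdot 4 = -77 + 74 \cdot 12 = -77 + 888 = 811$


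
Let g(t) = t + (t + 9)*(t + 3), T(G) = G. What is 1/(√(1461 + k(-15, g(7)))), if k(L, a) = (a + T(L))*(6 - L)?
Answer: √517/1551 ≈ 0.014660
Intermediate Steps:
g(t) = t + (3 + t)*(9 + t) (g(t) = t + (9 + t)*(3 + t) = t + (3 + t)*(9 + t))
k(L, a) = (6 - L)*(L + a) (k(L, a) = (a + L)*(6 - L) = (L + a)*(6 - L) = (6 - L)*(L + a))
1/(√(1461 + k(-15, g(7)))) = 1/(√(1461 + (-1*(-15)² + 6*(-15) + 6*(27 + 7² + 13*7) - 1*(-15)*(27 + 7² + 13*7)))) = 1/(√(1461 + (-1*225 - 90 + 6*(27 + 49 + 91) - 1*(-15)*(27 + 49 + 91)))) = 1/(√(1461 + (-225 - 90 + 6*167 - 1*(-15)*167))) = 1/(√(1461 + (-225 - 90 + 1002 + 2505))) = 1/(√(1461 + 3192)) = 1/(√4653) = 1/(3*√517) = √517/1551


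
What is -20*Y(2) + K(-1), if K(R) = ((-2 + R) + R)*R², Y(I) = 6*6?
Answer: -724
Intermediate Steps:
Y(I) = 36
K(R) = R²*(-2 + 2*R) (K(R) = (-2 + 2*R)*R² = R²*(-2 + 2*R))
-20*Y(2) + K(-1) = -20*36 + 2*(-1)²*(-1 - 1) = -720 + 2*1*(-2) = -720 - 4 = -724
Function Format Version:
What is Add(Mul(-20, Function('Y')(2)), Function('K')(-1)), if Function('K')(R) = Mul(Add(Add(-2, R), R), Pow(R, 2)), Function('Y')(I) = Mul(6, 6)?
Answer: -724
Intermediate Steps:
Function('Y')(I) = 36
Function('K')(R) = Mul(Pow(R, 2), Add(-2, Mul(2, R))) (Function('K')(R) = Mul(Add(-2, Mul(2, R)), Pow(R, 2)) = Mul(Pow(R, 2), Add(-2, Mul(2, R))))
Add(Mul(-20, Function('Y')(2)), Function('K')(-1)) = Add(Mul(-20, 36), Mul(2, Pow(-1, 2), Add(-1, -1))) = Add(-720, Mul(2, 1, -2)) = Add(-720, -4) = -724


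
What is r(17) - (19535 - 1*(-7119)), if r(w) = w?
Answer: -26637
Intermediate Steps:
r(17) - (19535 - 1*(-7119)) = 17 - (19535 - 1*(-7119)) = 17 - (19535 + 7119) = 17 - 1*26654 = 17 - 26654 = -26637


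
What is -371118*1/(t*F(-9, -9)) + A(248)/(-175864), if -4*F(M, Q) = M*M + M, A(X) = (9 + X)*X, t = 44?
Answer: 123514805/263796 ≈ 468.22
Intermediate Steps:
A(X) = X*(9 + X)
F(M, Q) = -M/4 - M**2/4 (F(M, Q) = -(M*M + M)/4 = -(M**2 + M)/4 = -(M + M**2)/4 = -M/4 - M**2/4)
-371118*1/(t*F(-9, -9)) + A(248)/(-175864) = -371118*1/(99*(1 - 9)) + (248*(9 + 248))/(-175864) = -371118/(44*(-1/4*(-9)*(-8))) + (248*257)*(-1/175864) = -371118/(44*(-18)) + 63736*(-1/175864) = -371118/(-792) - 7967/21983 = -371118*(-1/792) - 7967/21983 = 5623/12 - 7967/21983 = 123514805/263796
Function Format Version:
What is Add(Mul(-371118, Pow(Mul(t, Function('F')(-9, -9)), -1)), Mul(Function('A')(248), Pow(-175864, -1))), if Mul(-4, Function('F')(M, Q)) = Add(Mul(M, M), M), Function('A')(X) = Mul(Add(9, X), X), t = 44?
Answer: Rational(123514805, 263796) ≈ 468.22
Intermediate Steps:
Function('A')(X) = Mul(X, Add(9, X))
Function('F')(M, Q) = Add(Mul(Rational(-1, 4), M), Mul(Rational(-1, 4), Pow(M, 2))) (Function('F')(M, Q) = Mul(Rational(-1, 4), Add(Mul(M, M), M)) = Mul(Rational(-1, 4), Add(Pow(M, 2), M)) = Mul(Rational(-1, 4), Add(M, Pow(M, 2))) = Add(Mul(Rational(-1, 4), M), Mul(Rational(-1, 4), Pow(M, 2))))
Add(Mul(-371118, Pow(Mul(t, Function('F')(-9, -9)), -1)), Mul(Function('A')(248), Pow(-175864, -1))) = Add(Mul(-371118, Pow(Mul(44, Mul(Rational(-1, 4), -9, Add(1, -9))), -1)), Mul(Mul(248, Add(9, 248)), Pow(-175864, -1))) = Add(Mul(-371118, Pow(Mul(44, Mul(Rational(-1, 4), -9, -8)), -1)), Mul(Mul(248, 257), Rational(-1, 175864))) = Add(Mul(-371118, Pow(Mul(44, -18), -1)), Mul(63736, Rational(-1, 175864))) = Add(Mul(-371118, Pow(-792, -1)), Rational(-7967, 21983)) = Add(Mul(-371118, Rational(-1, 792)), Rational(-7967, 21983)) = Add(Rational(5623, 12), Rational(-7967, 21983)) = Rational(123514805, 263796)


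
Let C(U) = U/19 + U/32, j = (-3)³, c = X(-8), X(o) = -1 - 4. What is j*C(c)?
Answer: 6885/608 ≈ 11.324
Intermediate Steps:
X(o) = -5
c = -5
j = -27
C(U) = 51*U/608 (C(U) = U*(1/19) + U*(1/32) = U/19 + U/32 = 51*U/608)
j*C(c) = -1377*(-5)/608 = -27*(-255/608) = 6885/608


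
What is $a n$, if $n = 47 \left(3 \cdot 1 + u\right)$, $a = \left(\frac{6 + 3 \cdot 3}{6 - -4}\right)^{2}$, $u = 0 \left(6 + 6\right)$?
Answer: $\frac{1269}{4} \approx 317.25$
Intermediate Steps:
$u = 0$ ($u = 0 \cdot 12 = 0$)
$a = \frac{9}{4}$ ($a = \left(\frac{6 + 9}{6 + 4}\right)^{2} = \left(\frac{15}{10}\right)^{2} = \left(15 \cdot \frac{1}{10}\right)^{2} = \left(\frac{3}{2}\right)^{2} = \frac{9}{4} \approx 2.25$)
$n = 141$ ($n = 47 \left(3 \cdot 1 + 0\right) = 47 \left(3 + 0\right) = 47 \cdot 3 = 141$)
$a n = \frac{9}{4} \cdot 141 = \frac{1269}{4}$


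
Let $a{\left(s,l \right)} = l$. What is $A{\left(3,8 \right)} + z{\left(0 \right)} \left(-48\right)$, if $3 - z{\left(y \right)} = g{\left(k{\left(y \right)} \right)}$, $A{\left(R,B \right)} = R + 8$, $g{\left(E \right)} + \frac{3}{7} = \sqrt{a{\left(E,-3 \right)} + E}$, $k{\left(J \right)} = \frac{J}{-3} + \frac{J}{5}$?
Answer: $- \frac{1075}{7} + 48 i \sqrt{3} \approx -153.57 + 83.138 i$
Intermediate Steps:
$k{\left(J \right)} = - \frac{2 J}{15}$ ($k{\left(J \right)} = J \left(- \frac{1}{3}\right) + J \frac{1}{5} = - \frac{J}{3} + \frac{J}{5} = - \frac{2 J}{15}$)
$g{\left(E \right)} = - \frac{3}{7} + \sqrt{-3 + E}$
$A{\left(R,B \right)} = 8 + R$
$z{\left(y \right)} = \frac{24}{7} - \sqrt{-3 - \frac{2 y}{15}}$ ($z{\left(y \right)} = 3 - \left(- \frac{3}{7} + \sqrt{-3 - \frac{2 y}{15}}\right) = \frac{24}{7} - \sqrt{-3 - \frac{2 y}{15}}$)
$A{\left(3,8 \right)} + z{\left(0 \right)} \left(-48\right) = \left(8 + 3\right) + \left(\frac{24}{7} - \frac{\sqrt{-675 - 0}}{15}\right) \left(-48\right) = 11 + \left(\frac{24}{7} - \frac{\sqrt{-675 + 0}}{15}\right) \left(-48\right) = 11 + \left(\frac{24}{7} - \frac{\sqrt{-675}}{15}\right) \left(-48\right) = 11 + \left(\frac{24}{7} - \frac{15 i \sqrt{3}}{15}\right) \left(-48\right) = 11 + \left(\frac{24}{7} - i \sqrt{3}\right) \left(-48\right) = 11 - \left(\frac{1152}{7} - 48 i \sqrt{3}\right) = - \frac{1075}{7} + 48 i \sqrt{3}$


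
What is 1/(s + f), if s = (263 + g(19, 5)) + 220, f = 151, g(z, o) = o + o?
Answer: 1/644 ≈ 0.0015528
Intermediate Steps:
g(z, o) = 2*o
s = 493 (s = (263 + 2*5) + 220 = (263 + 10) + 220 = 273 + 220 = 493)
1/(s + f) = 1/(493 + 151) = 1/644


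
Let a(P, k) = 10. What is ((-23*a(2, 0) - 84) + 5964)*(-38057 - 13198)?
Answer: -289590750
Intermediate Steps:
((-23*a(2, 0) - 84) + 5964)*(-38057 - 13198) = ((-23*10 - 84) + 5964)*(-38057 - 13198) = ((-230 - 84) + 5964)*(-51255) = (-314 + 5964)*(-51255) = 5650*(-51255) = -289590750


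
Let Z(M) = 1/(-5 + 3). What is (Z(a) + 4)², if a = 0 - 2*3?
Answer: 49/4 ≈ 12.250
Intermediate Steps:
a = -6 (a = 0 - 6 = -6)
Z(M) = -½ (Z(M) = 1/(-2) = -½)
(Z(a) + 4)² = (-½ + 4)² = (7/2)² = 49/4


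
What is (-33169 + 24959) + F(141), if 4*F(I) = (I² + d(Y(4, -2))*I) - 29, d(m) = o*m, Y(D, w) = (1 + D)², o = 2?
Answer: -2969/2 ≈ -1484.5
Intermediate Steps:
d(m) = 2*m
F(I) = -29/4 + I²/4 + 25*I/2 (F(I) = ((I² + (2*(1 + 4)²)*I) - 29)/4 = ((I² + (2*5²)*I) - 29)/4 = ((I² + (2*25)*I) - 29)/4 = ((I² + 50*I) - 29)/4 = (-29 + I² + 50*I)/4 = -29/4 + I²/4 + 25*I/2)
(-33169 + 24959) + F(141) = (-33169 + 24959) + (-29/4 + (¼)*141² + (25/2)*141) = -8210 + (-29/4 + (¼)*19881 + 3525/2) = -8210 + (-29/4 + 19881/4 + 3525/2) = -8210 + 13451/2 = -2969/2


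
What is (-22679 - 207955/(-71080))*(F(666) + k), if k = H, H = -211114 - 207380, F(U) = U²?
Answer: -4039531667763/7108 ≈ -5.6831e+8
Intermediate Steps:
H = -418494
k = -418494
(-22679 - 207955/(-71080))*(F(666) + k) = (-22679 - 207955/(-71080))*(666² - 418494) = (-22679 - 207955*(-1/71080))*(443556 - 418494) = (-22679 + 41591/14216)*25062 = -322363073/14216*25062 = -4039531667763/7108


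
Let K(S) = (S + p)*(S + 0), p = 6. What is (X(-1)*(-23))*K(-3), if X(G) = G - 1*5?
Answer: -1242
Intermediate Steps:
K(S) = S*(6 + S) (K(S) = (S + 6)*(S + 0) = (6 + S)*S = S*(6 + S))
X(G) = -5 + G (X(G) = G - 5 = -5 + G)
(X(-1)*(-23))*K(-3) = ((-5 - 1)*(-23))*(-3*(6 - 3)) = (-6*(-23))*(-3*3) = 138*(-9) = -1242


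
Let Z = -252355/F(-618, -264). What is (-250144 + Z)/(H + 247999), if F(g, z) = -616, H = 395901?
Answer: -153836349/396642400 ≈ -0.38785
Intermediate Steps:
Z = 252355/616 (Z = -252355/(-616) = -252355*(-1/616) = 252355/616 ≈ 409.67)
(-250144 + Z)/(H + 247999) = (-250144 + 252355/616)/(395901 + 247999) = -153836349/616/643900 = -153836349/616*1/643900 = -153836349/396642400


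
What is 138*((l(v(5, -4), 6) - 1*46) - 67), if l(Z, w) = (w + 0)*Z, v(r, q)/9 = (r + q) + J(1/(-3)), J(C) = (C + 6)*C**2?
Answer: -3450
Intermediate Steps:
J(C) = C**2*(6 + C) (J(C) = (6 + C)*C**2 = C**2*(6 + C))
v(r, q) = 17/3 + 9*q + 9*r (v(r, q) = 9*((r + q) + (1/(-3))**2*(6 + 1/(-3))) = 9*((q + r) + (-1/3)**2*(6 - 1/3)) = 9*((q + r) + (1/9)*(17/3)) = 9*((q + r) + 17/27) = 9*(17/27 + q + r) = 17/3 + 9*q + 9*r)
l(Z, w) = Z*w (l(Z, w) = w*Z = Z*w)
138*((l(v(5, -4), 6) - 1*46) - 67) = 138*(((17/3 + 9*(-4) + 9*5)*6 - 1*46) - 67) = 138*(((17/3 - 36 + 45)*6 - 46) - 67) = 138*(((44/3)*6 - 46) - 67) = 138*((88 - 46) - 67) = 138*(42 - 67) = 138*(-25) = -3450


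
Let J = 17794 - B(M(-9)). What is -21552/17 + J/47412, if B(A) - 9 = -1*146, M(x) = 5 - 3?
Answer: -340506199/268668 ≈ -1267.4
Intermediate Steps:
M(x) = 2
B(A) = -137 (B(A) = 9 - 1*146 = 9 - 146 = -137)
J = 17931 (J = 17794 - 1*(-137) = 17794 + 137 = 17931)
-21552/17 + J/47412 = -21552/17 + 17931/47412 = -21552*1/17 + 17931*(1/47412) = -21552/17 + 5977/15804 = -340506199/268668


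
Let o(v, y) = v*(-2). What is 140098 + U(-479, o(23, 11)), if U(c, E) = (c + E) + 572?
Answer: 140145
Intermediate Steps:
o(v, y) = -2*v
U(c, E) = 572 + E + c (U(c, E) = (E + c) + 572 = 572 + E + c)
140098 + U(-479, o(23, 11)) = 140098 + (572 - 2*23 - 479) = 140098 + (572 - 46 - 479) = 140098 + 47 = 140145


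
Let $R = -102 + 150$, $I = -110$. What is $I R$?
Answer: $-5280$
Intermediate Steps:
$R = 48$
$I R = \left(-110\right) 48 = -5280$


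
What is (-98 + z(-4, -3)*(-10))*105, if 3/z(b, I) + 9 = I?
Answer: -20055/2 ≈ -10028.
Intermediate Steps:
z(b, I) = 3/(-9 + I)
(-98 + z(-4, -3)*(-10))*105 = (-98 + (3/(-9 - 3))*(-10))*105 = (-98 + (3/(-12))*(-10))*105 = (-98 + (3*(-1/12))*(-10))*105 = (-98 - ¼*(-10))*105 = (-98 + 5/2)*105 = -191/2*105 = -20055/2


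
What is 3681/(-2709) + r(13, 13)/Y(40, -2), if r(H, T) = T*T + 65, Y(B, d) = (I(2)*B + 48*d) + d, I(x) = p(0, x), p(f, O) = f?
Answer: -7894/2107 ≈ -3.7466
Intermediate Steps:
I(x) = 0
Y(B, d) = 49*d (Y(B, d) = (0*B + 48*d) + d = (0 + 48*d) + d = 48*d + d = 49*d)
r(H, T) = 65 + T² (r(H, T) = T² + 65 = 65 + T²)
3681/(-2709) + r(13, 13)/Y(40, -2) = 3681/(-2709) + (65 + 13²)/((49*(-2))) = 3681*(-1/2709) + (65 + 169)/(-98) = -409/301 + 234*(-1/98) = -409/301 - 117/49 = -7894/2107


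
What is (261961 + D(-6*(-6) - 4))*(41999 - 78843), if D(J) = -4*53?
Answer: -9643880156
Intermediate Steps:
D(J) = -212
(261961 + D(-6*(-6) - 4))*(41999 - 78843) = (261961 - 212)*(41999 - 78843) = 261749*(-36844) = -9643880156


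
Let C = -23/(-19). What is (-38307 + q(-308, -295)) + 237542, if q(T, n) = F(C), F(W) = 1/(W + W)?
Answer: 9164829/46 ≈ 1.9924e+5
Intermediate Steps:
C = 23/19 (C = -23*(-1/19) = 23/19 ≈ 1.2105)
F(W) = 1/(2*W)
q(T, n) = 19/46 (q(T, n) = 1/(2*(23/19)) = (1/2)*(19/23) = 19/46)
(-38307 + q(-308, -295)) + 237542 = (-38307 + 19/46) + 237542 = -1762103/46 + 237542 = 9164829/46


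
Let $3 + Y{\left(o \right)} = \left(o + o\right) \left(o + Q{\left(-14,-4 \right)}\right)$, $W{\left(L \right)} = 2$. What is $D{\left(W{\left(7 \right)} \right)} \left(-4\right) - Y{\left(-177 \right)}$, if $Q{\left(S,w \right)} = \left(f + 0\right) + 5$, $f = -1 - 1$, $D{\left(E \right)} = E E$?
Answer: $-61609$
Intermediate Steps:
$D{\left(E \right)} = E^{2}$
$f = -2$ ($f = -1 - 1 = -2$)
$Q{\left(S,w \right)} = 3$ ($Q{\left(S,w \right)} = \left(-2 + 0\right) + 5 = -2 + 5 = 3$)
$Y{\left(o \right)} = -3 + 2 o \left(3 + o\right)$ ($Y{\left(o \right)} = -3 + \left(o + o\right) \left(o + 3\right) = -3 + 2 o \left(3 + o\right)$)
$D{\left(W{\left(7 \right)} \right)} \left(-4\right) - Y{\left(-177 \right)} = 2^{2} \left(-4\right) - \left(-3 + 2 \left(-177\right)^{2} + 6 \left(-177\right)\right) = 4 \left(-4\right) - \left(-3 + 2 \cdot 31329 - 1062\right) = -16 - \left(-3 + 62658 - 1062\right) = -16 - 61593 = -61609$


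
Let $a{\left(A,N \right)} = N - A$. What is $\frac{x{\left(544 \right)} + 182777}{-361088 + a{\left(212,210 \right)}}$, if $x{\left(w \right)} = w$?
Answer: $- \frac{183321}{361090} \approx -0.50769$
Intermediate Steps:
$\frac{x{\left(544 \right)} + 182777}{-361088 + a{\left(212,210 \right)}} = \frac{544 + 182777}{-361088 + \left(210 - 212\right)} = \frac{183321}{-361088 + \left(210 - 212\right)} = \frac{183321}{-361088 - 2} = \frac{183321}{-361090} = 183321 \left(- \frac{1}{361090}\right) = - \frac{183321}{361090}$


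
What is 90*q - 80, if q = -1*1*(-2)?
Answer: 100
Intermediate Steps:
q = 2 (q = -1*(-2) = 2)
90*q - 80 = 90*2 - 80 = 180 - 80 = 100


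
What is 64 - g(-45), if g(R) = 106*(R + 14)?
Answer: 3350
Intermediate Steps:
g(R) = 1484 + 106*R (g(R) = 106*(14 + R) = 1484 + 106*R)
64 - g(-45) = 64 - (1484 + 106*(-45)) = 64 - (1484 - 4770) = 64 - 1*(-3286) = 64 + 3286 = 3350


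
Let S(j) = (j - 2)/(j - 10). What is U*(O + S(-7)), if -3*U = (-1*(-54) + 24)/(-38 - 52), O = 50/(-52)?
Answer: -191/1530 ≈ -0.12484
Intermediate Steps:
O = -25/26 (O = 50*(-1/52) = -25/26 ≈ -0.96154)
S(j) = (-2 + j)/(-10 + j)
U = 13/45 (U = -(-1*(-54) + 24)/(3*(-38 - 52)) = -(54 + 24)/(3*(-90)) = -26*(-1)/90 = -⅓*(-13/15) = 13/45 ≈ 0.28889)
U*(O + S(-7)) = 13*(-25/26 + (-2 - 7)/(-10 - 7))/45 = 13*(-25/26 - 9/(-17))/45 = 13*(-25/26 - 1/17*(-9))/45 = 13*(-25/26 + 9/17)/45 = (13/45)*(-191/442) = -191/1530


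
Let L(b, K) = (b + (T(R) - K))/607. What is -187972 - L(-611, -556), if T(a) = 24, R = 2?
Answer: -114098973/607 ≈ -1.8797e+5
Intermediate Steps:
L(b, K) = 24/607 - K/607 + b/607 (L(b, K) = (b + (24 - K))/607 = (24 + b - K)*(1/607) = 24/607 - K/607 + b/607)
-187972 - L(-611, -556) = -187972 - (24/607 - 1/607*(-556) + (1/607)*(-611)) = -187972 - (24/607 + 556/607 - 611/607) = -187972 - 1*(-31/607) = -187972 + 31/607 = -114098973/607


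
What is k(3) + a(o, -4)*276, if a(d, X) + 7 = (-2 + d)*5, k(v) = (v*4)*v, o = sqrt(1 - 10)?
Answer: -4656 + 4140*I ≈ -4656.0 + 4140.0*I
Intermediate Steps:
o = 3*I (o = sqrt(-9) = 3*I ≈ 3.0*I)
k(v) = 4*v**2 (k(v) = (4*v)*v = 4*v**2)
a(d, X) = -17 + 5*d (a(d, X) = -7 + (-2 + d)*5 = -7 + (-10 + 5*d) = -17 + 5*d)
k(3) + a(o, -4)*276 = 4*3**2 + (-17 + 5*(3*I))*276 = 4*9 + (-17 + 15*I)*276 = 36 + (-4692 + 4140*I) = -4656 + 4140*I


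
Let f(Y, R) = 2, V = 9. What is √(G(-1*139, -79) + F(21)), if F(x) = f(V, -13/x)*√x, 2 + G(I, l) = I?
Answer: √(-141 + 2*√21) ≈ 11.482*I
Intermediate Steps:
G(I, l) = -2 + I
F(x) = 2*√x
√(G(-1*139, -79) + F(21)) = √((-2 - 1*139) + 2*√21) = √((-2 - 139) + 2*√21) = √(-141 + 2*√21)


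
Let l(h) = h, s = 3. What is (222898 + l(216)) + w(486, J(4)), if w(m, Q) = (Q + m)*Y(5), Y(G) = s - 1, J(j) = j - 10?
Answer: 224074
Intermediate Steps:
J(j) = -10 + j
Y(G) = 2 (Y(G) = 3 - 1 = 2)
w(m, Q) = 2*Q + 2*m (w(m, Q) = (Q + m)*2 = 2*Q + 2*m)
(222898 + l(216)) + w(486, J(4)) = (222898 + 216) + (2*(-10 + 4) + 2*486) = 223114 + (2*(-6) + 972) = 223114 + (-12 + 972) = 223114 + 960 = 224074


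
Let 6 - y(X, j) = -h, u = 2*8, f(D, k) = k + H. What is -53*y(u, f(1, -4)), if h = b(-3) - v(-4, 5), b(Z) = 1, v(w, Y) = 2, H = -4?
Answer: -265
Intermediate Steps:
f(D, k) = -4 + k (f(D, k) = k - 4 = -4 + k)
h = -1 (h = 1 - 1*2 = 1 - 2 = -1)
u = 16
y(X, j) = 5 (y(X, j) = 6 - (-1)*(-1) = 6 - 1*1 = 6 - 1 = 5)
-53*y(u, f(1, -4)) = -53*5 = -265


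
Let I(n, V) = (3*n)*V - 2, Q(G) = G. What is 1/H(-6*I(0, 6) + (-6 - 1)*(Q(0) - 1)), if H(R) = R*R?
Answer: 1/361 ≈ 0.0027701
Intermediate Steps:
I(n, V) = -2 + 3*V*n (I(n, V) = 3*V*n - 2 = -2 + 3*V*n)
H(R) = R²
1/H(-6*I(0, 6) + (-6 - 1)*(Q(0) - 1)) = 1/((-6*(-2 + 3*6*0) + (-6 - 1)*(0 - 1))²) = 1/((-6*(-2 + 0) - 7*(-1))²) = 1/((-6*(-2) + 7)²) = 1/((12 + 7)²) = 1/(19²) = 1/361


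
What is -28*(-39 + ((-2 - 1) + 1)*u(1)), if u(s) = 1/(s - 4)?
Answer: 3220/3 ≈ 1073.3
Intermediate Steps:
u(s) = 1/(-4 + s)
-28*(-39 + ((-2 - 1) + 1)*u(1)) = -28*(-39 + ((-2 - 1) + 1)/(-4 + 1)) = -28*(-39 + (-3 + 1)/(-3)) = -28*(-39 - 2*(-⅓)) = -28*(-39 + ⅔) = -28*(-115/3) = 3220/3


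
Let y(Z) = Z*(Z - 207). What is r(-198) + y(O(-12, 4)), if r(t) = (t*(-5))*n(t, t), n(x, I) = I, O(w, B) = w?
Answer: -193392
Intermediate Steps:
y(Z) = Z*(-207 + Z)
r(t) = -5*t² (r(t) = (t*(-5))*t = (-5*t)*t = -5*t²)
r(-198) + y(O(-12, 4)) = -5*(-198)² - 12*(-207 - 12) = -5*39204 - 12*(-219) = -196020 + 2628 = -193392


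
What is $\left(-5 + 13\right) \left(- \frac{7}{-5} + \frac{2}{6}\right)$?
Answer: $\frac{208}{15} \approx 13.867$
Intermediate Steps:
$\left(-5 + 13\right) \left(- \frac{7}{-5} + \frac{2}{6}\right) = 8 \left(\left(-7\right) \left(- \frac{1}{5}\right) + 2 \cdot \frac{1}{6}\right) = 8 \left(\frac{7}{5} + \frac{1}{3}\right) = 8 \cdot \frac{26}{15} = \frac{208}{15}$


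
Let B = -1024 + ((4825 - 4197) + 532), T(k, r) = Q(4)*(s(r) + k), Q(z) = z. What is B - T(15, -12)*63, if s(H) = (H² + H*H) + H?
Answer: -73196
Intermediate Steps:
s(H) = H + 2*H² (s(H) = (H² + H²) + H = 2*H² + H = H + 2*H²)
T(k, r) = 4*k + 4*r*(1 + 2*r) (T(k, r) = 4*(r*(1 + 2*r) + k) = 4*(k + r*(1 + 2*r)) = 4*k + 4*r*(1 + 2*r))
B = 136 (B = -1024 + (628 + 532) = -1024 + 1160 = 136)
B - T(15, -12)*63 = 136 - (4*15 + 4*(-12)*(1 + 2*(-12)))*63 = 136 - (60 + 4*(-12)*(1 - 24))*63 = 136 - (60 + 4*(-12)*(-23))*63 = 136 - (60 + 1104)*63 = 136 - 1164*63 = 136 - 1*73332 = 136 - 73332 = -73196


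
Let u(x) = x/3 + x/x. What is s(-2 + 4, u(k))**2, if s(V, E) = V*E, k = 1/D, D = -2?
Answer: 25/9 ≈ 2.7778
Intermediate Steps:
k = -1/2 (k = 1/(-2) = 1*(-1/2) = -1/2 ≈ -0.50000)
u(x) = 1 + x/3 (u(x) = x*(1/3) + 1 = x/3 + 1 = 1 + x/3)
s(V, E) = E*V
s(-2 + 4, u(k))**2 = ((1 + (1/3)*(-1/2))*(-2 + 4))**2 = ((1 - 1/6)*2)**2 = ((5/6)*2)**2 = (5/3)**2 = 25/9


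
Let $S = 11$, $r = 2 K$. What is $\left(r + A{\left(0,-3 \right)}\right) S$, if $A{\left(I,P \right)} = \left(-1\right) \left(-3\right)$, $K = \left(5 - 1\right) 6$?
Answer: $561$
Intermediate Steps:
$K = 24$ ($K = 4 \cdot 6 = 24$)
$r = 48$ ($r = 2 \cdot 24 = 48$)
$A{\left(I,P \right)} = 3$
$\left(r + A{\left(0,-3 \right)}\right) S = \left(48 + 3\right) 11 = 51 \cdot 11 = 561$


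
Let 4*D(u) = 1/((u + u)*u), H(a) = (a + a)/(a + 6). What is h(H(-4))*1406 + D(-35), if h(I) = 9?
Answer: 124009201/9800 ≈ 12654.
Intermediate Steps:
H(a) = 2*a/(6 + a) (H(a) = (2*a)/(6 + a) = 2*a/(6 + a))
D(u) = 1/(8*u²) (D(u) = 1/(4*(((u + u)*u))) = 1/(4*(((2*u)*u))) = 1/(4*((2*u²))) = (1/(2*u²))/4 = 1/(8*u²))
h(H(-4))*1406 + D(-35) = 9*1406 + (⅛)/(-35)² = 12654 + (⅛)*(1/1225) = 12654 + 1/9800 = 124009201/9800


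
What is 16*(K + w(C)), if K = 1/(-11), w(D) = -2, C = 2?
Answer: -368/11 ≈ -33.455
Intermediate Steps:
K = -1/11 ≈ -0.090909
16*(K + w(C)) = 16*(-1/11 - 2) = 16*(-23/11) = -368/11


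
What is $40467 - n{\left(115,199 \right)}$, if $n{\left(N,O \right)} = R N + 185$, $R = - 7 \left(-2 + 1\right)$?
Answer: $39477$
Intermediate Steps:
$R = 7$ ($R = \left(-7\right) \left(-1\right) = 7$)
$n{\left(N,O \right)} = 185 + 7 N$ ($n{\left(N,O \right)} = 7 N + 185 = 185 + 7 N$)
$40467 - n{\left(115,199 \right)} = 40467 - \left(185 + 7 \cdot 115\right) = 40467 - \left(185 + 805\right) = 40467 - 990 = 39477$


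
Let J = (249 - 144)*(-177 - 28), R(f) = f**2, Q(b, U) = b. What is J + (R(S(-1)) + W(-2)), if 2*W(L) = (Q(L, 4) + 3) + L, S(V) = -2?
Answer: -43043/2 ≈ -21522.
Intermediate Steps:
W(L) = 3/2 + L (W(L) = ((L + 3) + L)/2 = ((3 + L) + L)/2 = (3 + 2*L)/2 = 3/2 + L)
J = -21525 (J = 105*(-205) = -21525)
J + (R(S(-1)) + W(-2)) = -21525 + ((-2)**2 + (3/2 - 2)) = -21525 + (4 - 1/2) = -21525 + 7/2 = -43043/2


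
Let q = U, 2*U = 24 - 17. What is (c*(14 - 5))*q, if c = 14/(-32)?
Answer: -441/32 ≈ -13.781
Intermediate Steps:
U = 7/2 (U = (24 - 17)/2 = (½)*7 = 7/2 ≈ 3.5000)
q = 7/2 ≈ 3.5000
c = -7/16 (c = 14*(-1/32) = -7/16 ≈ -0.43750)
(c*(14 - 5))*q = -7*(14 - 5)/16*(7/2) = -7/16*9*(7/2) = -63/16*7/2 = -441/32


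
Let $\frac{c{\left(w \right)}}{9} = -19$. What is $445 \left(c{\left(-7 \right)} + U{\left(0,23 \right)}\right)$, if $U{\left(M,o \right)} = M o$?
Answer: $-76095$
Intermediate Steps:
$c{\left(w \right)} = -171$ ($c{\left(w \right)} = 9 \left(-19\right) = -171$)
$445 \left(c{\left(-7 \right)} + U{\left(0,23 \right)}\right) = 445 \left(-171 + 0 \cdot 23\right) = 445 \left(-171 + 0\right) = 445 \left(-171\right) = -76095$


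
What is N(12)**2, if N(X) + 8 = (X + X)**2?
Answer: 322624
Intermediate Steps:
N(X) = -8 + 4*X**2 (N(X) = -8 + (X + X)**2 = -8 + (2*X)**2 = -8 + 4*X**2)
N(12)**2 = (-8 + 4*12**2)**2 = (-8 + 4*144)**2 = (-8 + 576)**2 = 568**2 = 322624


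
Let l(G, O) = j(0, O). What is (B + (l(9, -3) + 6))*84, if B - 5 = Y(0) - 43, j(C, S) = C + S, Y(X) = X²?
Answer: -2940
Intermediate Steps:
l(G, O) = O (l(G, O) = 0 + O = O)
B = -38 (B = 5 + (0² - 43) = 5 + (0 - 43) = 5 - 43 = -38)
(B + (l(9, -3) + 6))*84 = (-38 + (-3 + 6))*84 = (-38 + 3)*84 = -35*84 = -2940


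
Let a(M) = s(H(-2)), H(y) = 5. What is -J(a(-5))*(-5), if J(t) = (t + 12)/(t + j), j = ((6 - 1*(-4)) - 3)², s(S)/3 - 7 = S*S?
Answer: 108/29 ≈ 3.7241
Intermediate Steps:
s(S) = 21 + 3*S² (s(S) = 21 + 3*(S*S) = 21 + 3*S²)
a(M) = 96 (a(M) = 21 + 3*5² = 21 + 3*25 = 21 + 75 = 96)
j = 49 (j = ((6 + 4) - 3)² = (10 - 3)² = 7² = 49)
J(t) = (12 + t)/(49 + t) (J(t) = (t + 12)/(t + 49) = (12 + t)/(49 + t))
-J(a(-5))*(-5) = -(12 + 96)/(49 + 96)*(-5) = -108/145*(-5) = -(1/145)*108*(-5) = -108*(-5)/145 = -1*(-108/29) = 108/29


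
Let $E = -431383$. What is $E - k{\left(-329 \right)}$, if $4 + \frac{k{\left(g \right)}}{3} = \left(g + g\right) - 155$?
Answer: $-428932$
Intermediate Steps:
$k{\left(g \right)} = -477 + 6 g$ ($k{\left(g \right)} = -12 + 3 \left(\left(g + g\right) - 155\right) = -12 + 3 \left(2 g - 155\right) = -12 + 3 \left(-155 + 2 g\right) = -12 + \left(-465 + 6 g\right) = -477 + 6 g$)
$E - k{\left(-329 \right)} = -431383 - \left(-477 + 6 \left(-329\right)\right) = -431383 - \left(-477 - 1974\right) = -431383 - -2451 = -431383 + 2451 = -428932$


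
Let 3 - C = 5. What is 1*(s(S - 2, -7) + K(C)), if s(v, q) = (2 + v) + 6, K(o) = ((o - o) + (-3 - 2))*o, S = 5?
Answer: 21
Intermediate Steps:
C = -2 (C = 3 - 1*5 = 3 - 5 = -2)
K(o) = -5*o (K(o) = (0 - 5)*o = -5*o)
s(v, q) = 8 + v
1*(s(S - 2, -7) + K(C)) = 1*((8 + (5 - 2)) - 5*(-2)) = 1*((8 + 3) + 10) = 1*(11 + 10) = 1*21 = 21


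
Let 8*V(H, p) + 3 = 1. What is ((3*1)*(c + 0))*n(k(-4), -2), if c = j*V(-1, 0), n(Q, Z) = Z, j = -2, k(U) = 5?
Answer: -3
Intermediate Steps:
V(H, p) = -¼ (V(H, p) = -3/8 + (⅛)*1 = -3/8 + ⅛ = -¼)
c = ½ (c = -2*(-¼) = ½ ≈ 0.50000)
((3*1)*(c + 0))*n(k(-4), -2) = ((3*1)*(½ + 0))*(-2) = (3*(½))*(-2) = (3/2)*(-2) = -3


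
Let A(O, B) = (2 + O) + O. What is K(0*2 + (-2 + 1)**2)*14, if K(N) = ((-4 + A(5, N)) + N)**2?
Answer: 1134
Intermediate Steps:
A(O, B) = 2 + 2*O
K(N) = (8 + N)**2 (K(N) = ((-4 + (2 + 2*5)) + N)**2 = ((-4 + (2 + 10)) + N)**2 = ((-4 + 12) + N)**2 = (8 + N)**2)
K(0*2 + (-2 + 1)**2)*14 = (8 + (0*2 + (-2 + 1)**2))**2*14 = (8 + (0 + (-1)**2))**2*14 = (8 + (0 + 1))**2*14 = (8 + 1)**2*14 = 9**2*14 = 81*14 = 1134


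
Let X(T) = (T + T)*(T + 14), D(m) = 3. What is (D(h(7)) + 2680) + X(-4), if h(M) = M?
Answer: 2603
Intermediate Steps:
X(T) = 2*T*(14 + T) (X(T) = (2*T)*(14 + T) = 2*T*(14 + T))
(D(h(7)) + 2680) + X(-4) = (3 + 2680) + 2*(-4)*(14 - 4) = 2683 + 2*(-4)*10 = 2683 - 80 = 2603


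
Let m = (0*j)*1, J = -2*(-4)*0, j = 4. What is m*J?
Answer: 0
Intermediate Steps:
J = 0 (J = 8*0 = 0)
m = 0 (m = (0*4)*1 = 0*1 = 0)
m*J = 0*0 = 0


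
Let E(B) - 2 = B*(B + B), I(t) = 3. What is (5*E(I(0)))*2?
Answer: 200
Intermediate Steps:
E(B) = 2 + 2*B² (E(B) = 2 + B*(B + B) = 2 + B*(2*B) = 2 + 2*B²)
(5*E(I(0)))*2 = (5*(2 + 2*3²))*2 = (5*(2 + 2*9))*2 = (5*(2 + 18))*2 = (5*20)*2 = 100*2 = 200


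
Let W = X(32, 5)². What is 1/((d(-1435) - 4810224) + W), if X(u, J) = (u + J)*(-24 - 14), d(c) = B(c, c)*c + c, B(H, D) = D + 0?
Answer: -1/775598 ≈ -1.2893e-6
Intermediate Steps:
B(H, D) = D
d(c) = c + c² (d(c) = c*c + c = c² + c = c + c²)
X(u, J) = -38*J - 38*u (X(u, J) = (J + u)*(-38) = -38*J - 38*u)
W = 1976836 (W = (-38*5 - 38*32)² = (-190 - 1216)² = (-1406)² = 1976836)
1/((d(-1435) - 4810224) + W) = 1/((-1435*(1 - 1435) - 4810224) + 1976836) = 1/((-1435*(-1434) - 4810224) + 1976836) = 1/((2057790 - 4810224) + 1976836) = 1/(-2752434 + 1976836) = 1/(-775598) = -1/775598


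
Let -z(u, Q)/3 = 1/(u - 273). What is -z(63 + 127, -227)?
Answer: -3/83 ≈ -0.036145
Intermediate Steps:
z(u, Q) = -3/(-273 + u) (z(u, Q) = -3/(u - 273) = -3/(-273 + u))
-z(63 + 127, -227) = -(-3)/(-273 + (63 + 127)) = -(-3)/(-273 + 190) = -(-3)/(-83) = -(-3)*(-1)/83 = -1*3/83 = -3/83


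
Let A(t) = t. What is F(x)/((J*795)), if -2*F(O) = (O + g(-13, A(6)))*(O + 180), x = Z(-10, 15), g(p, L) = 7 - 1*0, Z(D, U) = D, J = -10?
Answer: -17/530 ≈ -0.032075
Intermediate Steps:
g(p, L) = 7 (g(p, L) = 7 + 0 = 7)
x = -10
F(O) = -(7 + O)*(180 + O)/2 (F(O) = -(O + 7)*(O + 180)/2 = -(7 + O)*(180 + O)/2)
F(x)/((J*795)) = (-630 - 187/2*(-10) - ½*(-10)²)/((-10*795)) = (-630 + 935 - ½*100)/(-7950) = (-630 + 935 - 50)*(-1/7950) = 255*(-1/7950) = -17/530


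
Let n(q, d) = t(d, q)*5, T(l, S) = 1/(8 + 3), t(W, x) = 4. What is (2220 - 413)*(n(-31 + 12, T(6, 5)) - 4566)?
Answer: -8214622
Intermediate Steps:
T(l, S) = 1/11
n(q, d) = 20 (n(q, d) = 4*5 = 20)
(2220 - 413)*(n(-31 + 12, T(6, 5)) - 4566) = (2220 - 413)*(20 - 4566) = 1807*(-4546) = -8214622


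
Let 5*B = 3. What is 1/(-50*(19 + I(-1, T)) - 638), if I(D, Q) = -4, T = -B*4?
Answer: -1/1388 ≈ -0.00072046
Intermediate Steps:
B = ⅗ (B = (⅕)*3 = ⅗ ≈ 0.60000)
T = -12/5 (T = -1*⅗*4 = -⅗*4 = -12/5 ≈ -2.4000)
1/(-50*(19 + I(-1, T)) - 638) = 1/(-50*(19 - 4) - 638) = 1/(-50*15 - 638) = 1/(-750 - 638) = 1/(-1388) = -1/1388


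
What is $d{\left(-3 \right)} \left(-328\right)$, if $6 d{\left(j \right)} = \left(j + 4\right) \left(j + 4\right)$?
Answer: $- \frac{164}{3} \approx -54.667$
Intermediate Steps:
$d{\left(j \right)} = \frac{\left(4 + j\right)^{2}}{6}$ ($d{\left(j \right)} = \frac{\left(j + 4\right) \left(j + 4\right)}{6} = \frac{\left(4 + j\right) \left(4 + j\right)}{6} = \frac{\left(4 + j\right)^{2}}{6}$)
$d{\left(-3 \right)} \left(-328\right) = \frac{\left(4 - 3\right)^{2}}{6} \left(-328\right) = \frac{1^{2}}{6} \left(-328\right) = \frac{1}{6} \cdot 1 \left(-328\right) = \frac{1}{6} \left(-328\right) = - \frac{164}{3}$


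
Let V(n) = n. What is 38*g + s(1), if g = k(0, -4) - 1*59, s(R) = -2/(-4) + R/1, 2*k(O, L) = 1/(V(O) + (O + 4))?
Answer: -8943/4 ≈ -2235.8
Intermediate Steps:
k(O, L) = 1/(2*(4 + 2*O)) (k(O, L) = 1/(2*(O + (O + 4))) = 1/(2*(O + (4 + O))) = 1/(2*(4 + 2*O)))
s(R) = 1/2 + R (s(R) = -2*(-1/4) + R*1 = 1/2 + R)
g = -471/8 (g = 1/(4*(2 + 0)) - 1*59 = (1/4)/2 - 59 = (1/4)*(1/2) - 59 = 1/8 - 59 = -471/8 ≈ -58.875)
38*g + s(1) = 38*(-471/8) + (1/2 + 1) = -8949/4 + 3/2 = -8943/4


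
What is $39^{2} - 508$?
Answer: $1013$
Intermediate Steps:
$39^{2} - 508 = 1521 - 508 = 1013$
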